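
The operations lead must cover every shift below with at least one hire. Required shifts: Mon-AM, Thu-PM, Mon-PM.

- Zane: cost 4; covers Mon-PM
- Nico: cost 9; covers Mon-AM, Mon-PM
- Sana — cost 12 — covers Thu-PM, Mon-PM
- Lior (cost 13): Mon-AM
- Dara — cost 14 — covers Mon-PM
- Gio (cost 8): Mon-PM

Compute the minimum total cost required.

The greedy cost-per-new-shift heuristic would pick Zane, Nico, and Sana for 25, but a cheaper cover exists.
Choose Nico and Sana: together they cover Mon-AM, Thu-PM, Mon-PM — every shift.
Total cost: 9 + 12 = 21.
No cover costs less than 21.

21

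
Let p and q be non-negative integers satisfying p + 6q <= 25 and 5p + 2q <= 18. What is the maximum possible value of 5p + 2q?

17

(p,q)=(3,1) is feasible, giving 17.
(p,q)=(3,0) is feasible, giving 15.
No feasible integer point exceeds 17.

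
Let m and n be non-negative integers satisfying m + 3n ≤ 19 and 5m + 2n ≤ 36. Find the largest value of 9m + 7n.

The continuous relaxation peaks at (5.38, 4.54) with value 80.23; rounding to a feasible lattice point costs some objective.
(m,n)=(6,3) is feasible, giving 75.
(m,n)=(5,4) is feasible, giving 73.
(m,n)=(4,5) is feasible, giving 71.
Maximum is 75 at (m,n)=(6,3).

75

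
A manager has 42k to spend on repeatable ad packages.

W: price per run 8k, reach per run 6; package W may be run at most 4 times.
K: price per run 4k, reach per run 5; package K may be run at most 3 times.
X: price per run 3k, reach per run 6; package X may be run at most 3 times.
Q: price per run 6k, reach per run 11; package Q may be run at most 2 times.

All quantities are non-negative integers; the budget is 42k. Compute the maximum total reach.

This is a bounded integer knapsack.
X has the best ratio (6/3); taking only X gives at most 3×6 = 18 (stopped by the supply cap of 3).
Mixing does better — 1×W, 3×K, 3×X, and 2×Q: price 41 ≤ 42, reach 1·6 + 3·5 + 3·6 + 2·11 = 61.

61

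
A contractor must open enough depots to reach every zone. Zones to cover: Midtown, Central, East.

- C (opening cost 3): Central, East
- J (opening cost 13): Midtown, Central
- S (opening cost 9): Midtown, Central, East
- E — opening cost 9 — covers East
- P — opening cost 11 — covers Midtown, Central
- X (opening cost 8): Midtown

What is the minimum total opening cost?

9

The greedy cost-per-new-zone heuristic would pick C and X for 11, but a cheaper cover exists.
S alone covers Midtown, Central, East — every zone.
Total opening cost: 9.
No cover costs less than 9.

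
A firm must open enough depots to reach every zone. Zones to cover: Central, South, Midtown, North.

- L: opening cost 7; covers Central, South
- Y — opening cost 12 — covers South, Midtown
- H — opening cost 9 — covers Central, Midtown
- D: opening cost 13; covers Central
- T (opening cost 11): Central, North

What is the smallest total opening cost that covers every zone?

Choose Y and T: together they cover Central, South, Midtown, North — every zone.
Total opening cost: 12 + 11 = 23.

23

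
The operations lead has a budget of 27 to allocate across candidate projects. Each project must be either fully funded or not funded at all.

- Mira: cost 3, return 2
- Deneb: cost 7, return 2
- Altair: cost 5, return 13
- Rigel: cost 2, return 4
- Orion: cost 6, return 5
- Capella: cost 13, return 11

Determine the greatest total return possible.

33

Allowing fractional choices, the relaxed optimum would be about 33.7, but projects are indivisible.
Mira + Altair + Orion + Capella: cost 3 + 5 + 6 + 13 = 27 ≤ 27, return 2 + 13 + 5 + 11 = 31.
Mira + Altair + Rigel + Capella: cost 3 + 5 + 2 + 13 = 23 ≤ 27, return 2 + 13 + 4 + 11 = 30.
Altair + Rigel + Orion + Capella: cost 5 + 2 + 6 + 13 = 26 ≤ 27, return 13 + 4 + 5 + 11 = 33.
Best is Altair, Rigel, Orion, and Capella with total return 33.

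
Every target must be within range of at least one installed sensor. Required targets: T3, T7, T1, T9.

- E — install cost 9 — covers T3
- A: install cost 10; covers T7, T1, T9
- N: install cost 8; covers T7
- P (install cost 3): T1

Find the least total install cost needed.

19

The greedy cost-per-new-target heuristic would pick P, A, and E for 22, but a cheaper cover exists.
Choose E and A: together they cover T3, T7, T1, T9 — every target.
Total install cost: 9 + 10 = 19.
No cover costs less than 19.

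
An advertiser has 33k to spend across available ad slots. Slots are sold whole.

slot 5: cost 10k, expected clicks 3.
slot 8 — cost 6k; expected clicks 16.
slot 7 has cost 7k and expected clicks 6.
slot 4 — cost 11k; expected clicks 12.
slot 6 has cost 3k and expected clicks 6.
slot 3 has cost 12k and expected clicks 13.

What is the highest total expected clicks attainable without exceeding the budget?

47

slot 8 + slot 7 + slot 6 + slot 3: cost 6 + 7 + 3 + 12 = 28 ≤ 33, expected clicks 16 + 6 + 6 + 13 = 41.
slot 8 + slot 4 + slot 6 + slot 3: cost 6 + 11 + 3 + 12 = 32 ≤ 33, expected clicks 16 + 12 + 6 + 13 = 47.
slot 8 + slot 4 + slot 3: cost 6 + 11 + 12 = 29 ≤ 33, expected clicks 16 + 12 + 13 = 41.
Best is slot 8, slot 4, slot 6, and slot 3 with total expected clicks 47.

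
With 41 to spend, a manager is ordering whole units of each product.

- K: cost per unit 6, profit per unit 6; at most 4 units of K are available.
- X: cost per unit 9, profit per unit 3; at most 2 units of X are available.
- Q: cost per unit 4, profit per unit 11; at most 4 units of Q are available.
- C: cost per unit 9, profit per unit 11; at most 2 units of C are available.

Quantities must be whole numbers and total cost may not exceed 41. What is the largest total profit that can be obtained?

4×K and 4×Q: cost 40 ≤ 41, profit 4·6 + 4·11 = 68.
1×K, 4×Q, and 2×C: cost 40 ≤ 41, profit 1·6 + 4·11 + 2·11 = 72.
Best is 72.

72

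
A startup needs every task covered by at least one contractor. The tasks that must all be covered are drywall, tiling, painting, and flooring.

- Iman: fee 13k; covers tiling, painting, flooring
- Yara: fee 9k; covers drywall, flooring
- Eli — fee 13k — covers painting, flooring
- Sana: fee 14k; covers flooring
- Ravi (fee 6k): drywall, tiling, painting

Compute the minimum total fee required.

This is an integer covering problem.
Choose Yara and Ravi: together they cover drywall, tiling, painting, flooring — every task.
Total fee: 9 + 6 = 15.
No cover costs less than 15.

15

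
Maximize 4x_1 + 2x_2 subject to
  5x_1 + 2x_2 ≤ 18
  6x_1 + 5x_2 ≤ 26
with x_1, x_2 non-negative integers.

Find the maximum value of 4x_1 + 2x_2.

(x_1,x_2)=(3,1) is feasible, giving 14.
(x_1,x_2)=(3,0) is feasible, giving 12.
The best lattice point is (3,1), giving 14.

14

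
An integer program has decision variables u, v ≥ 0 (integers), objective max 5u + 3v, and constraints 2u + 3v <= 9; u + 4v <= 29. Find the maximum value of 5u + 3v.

20

The continuous relaxation peaks at (4.5, 0) with value 22.50; rounding to a feasible lattice point costs some objective.
(u,v)=(4,0): 2·4+3·0=8≤9, 1·4+4·0=4≤29, objective 20.
(u,v)=(3,1): 2·3+3·1=9≤9, 1·3+4·1=7≤29, objective 18.
(u,v)=(3,0): 2·3+3·0=6≤9, 1·3+4·0=3≤29, objective 15.
No feasible integer point exceeds 20.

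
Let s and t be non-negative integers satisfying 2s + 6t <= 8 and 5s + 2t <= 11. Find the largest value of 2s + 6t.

8

(s,t)=(1,1): 2·1+6·1=8≤8, 5·1+2·1=7≤11, objective 8.
(s,t)=(0,1): 2·0+6·1=6≤8, 5·0+2·1=2≤11, objective 6.
Maximum is 8 at (s,t)=(1,1).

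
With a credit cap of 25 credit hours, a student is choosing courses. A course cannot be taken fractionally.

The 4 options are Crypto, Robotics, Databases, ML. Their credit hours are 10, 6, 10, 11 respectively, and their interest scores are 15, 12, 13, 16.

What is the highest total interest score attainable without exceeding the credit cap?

31

Allowing fractional choices, the relaxed optimum would be about 40.1, but courses are indivisible.
Databases + ML: credit hours 10 + 11 = 21 ≤ 25, interest score 13 + 16 = 29.
Robotics + ML: credit hours 6 + 11 = 17 ≤ 25, interest score 12 + 16 = 28.
Crypto + ML: credit hours 10 + 11 = 21 ≤ 25, interest score 15 + 16 = 31.
Best is Crypto and ML with total interest score 31.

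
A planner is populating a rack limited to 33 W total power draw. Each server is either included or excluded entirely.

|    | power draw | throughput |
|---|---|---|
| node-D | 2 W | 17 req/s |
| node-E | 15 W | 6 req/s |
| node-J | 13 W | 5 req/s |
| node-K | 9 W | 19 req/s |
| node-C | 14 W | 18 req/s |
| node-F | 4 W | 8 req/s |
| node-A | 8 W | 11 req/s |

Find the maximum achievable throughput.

Allowing fractional choices, the relaxed optimum would be about 67.9, but servers are indivisible.
node-D + node-K + node-C + node-A: power draw 2 + 9 + 14 + 8 = 33 ≤ 33, throughput 17 + 19 + 18 + 11 = 65.
node-D + node-K + node-C + node-F: power draw 2 + 9 + 14 + 4 = 29 ≤ 33, throughput 17 + 19 + 18 + 8 = 62.
Best is node-D, node-K, node-C, and node-A with total throughput 65.

65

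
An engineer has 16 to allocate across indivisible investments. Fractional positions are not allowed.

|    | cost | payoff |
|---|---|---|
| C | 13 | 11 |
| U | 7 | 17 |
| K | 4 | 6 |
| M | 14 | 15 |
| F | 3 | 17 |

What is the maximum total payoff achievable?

This is a 0-1 knapsack instance.
Allowing fractional choices, the relaxed optimum would be about 42.1, but investments are indivisible.
C + F: cost 13 + 3 = 16 ≤ 16, payoff 11 + 17 = 28.
U + F: cost 7 + 3 = 10 ≤ 16, payoff 17 + 17 = 34.
U + K + F: cost 7 + 4 + 3 = 14 ≤ 16, payoff 17 + 6 + 17 = 40.
Best is U, K, and F with total payoff 40.

40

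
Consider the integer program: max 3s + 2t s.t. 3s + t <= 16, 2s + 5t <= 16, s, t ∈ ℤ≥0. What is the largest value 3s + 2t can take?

17

(s,t)=(5,1): 3·5+1·1=16≤16, 2·5+5·1=15≤16, objective 17.
(s,t)=(5,0): 3·5+1·0=15≤16, 2·5+5·0=10≤16, objective 15.
The best lattice point is (5,1), giving 17.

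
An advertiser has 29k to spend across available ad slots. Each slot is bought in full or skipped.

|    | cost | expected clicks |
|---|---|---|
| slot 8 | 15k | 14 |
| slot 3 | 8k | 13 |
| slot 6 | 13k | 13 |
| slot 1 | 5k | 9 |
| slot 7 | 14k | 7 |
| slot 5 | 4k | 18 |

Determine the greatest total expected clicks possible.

45

Treat it as a binary knapsack problem.
Take slot 8, slot 3, and slot 5: cost 15 + 8 + 4 = 27 ≤ 29, expected clicks 14 + 13 + 18 = 45.
No other feasible combination does better.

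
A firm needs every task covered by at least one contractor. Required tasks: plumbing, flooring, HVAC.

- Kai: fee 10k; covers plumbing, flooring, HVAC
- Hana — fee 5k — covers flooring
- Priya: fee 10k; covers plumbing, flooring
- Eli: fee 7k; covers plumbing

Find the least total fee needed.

10

Kai alone covers plumbing, flooring, HVAC — every task.
Total fee: 10.
No cover costs less than 10.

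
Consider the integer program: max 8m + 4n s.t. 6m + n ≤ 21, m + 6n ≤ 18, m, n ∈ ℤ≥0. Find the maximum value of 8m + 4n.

32

(m,n)=(3,2): 6·3+1·2=20≤21, 1·3+6·2=15≤18, objective 32.
(m,n)=(3,1): 6·3+1·1=19≤21, 1·3+6·1=9≤18, objective 28.
(m,n)=(2,2): 6·2+1·2=14≤21, 1·2+6·2=14≤18, objective 24.
Maximum is 32 at (m,n)=(3,2).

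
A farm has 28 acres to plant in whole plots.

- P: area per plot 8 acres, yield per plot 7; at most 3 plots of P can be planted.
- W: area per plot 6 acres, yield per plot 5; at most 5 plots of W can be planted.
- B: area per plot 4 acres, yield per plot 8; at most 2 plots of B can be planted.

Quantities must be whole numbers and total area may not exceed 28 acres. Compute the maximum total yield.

33

Take 1×P, 2×W, and 2×B: area 28 ≤ 28, yield 1·7 + 2·5 + 2·8 = 33.
B has the best ratio (8/4) and is taken to its limit of 2; remaining capacity is filled optimally with the others.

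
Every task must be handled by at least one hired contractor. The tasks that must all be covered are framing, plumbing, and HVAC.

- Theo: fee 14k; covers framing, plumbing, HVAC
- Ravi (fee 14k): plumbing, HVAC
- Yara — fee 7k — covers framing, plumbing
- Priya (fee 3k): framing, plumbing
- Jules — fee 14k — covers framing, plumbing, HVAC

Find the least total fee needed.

14

This is a weighted set-cover instance.
The greedy cost-per-new-task heuristic would pick Priya and Theo for 17, but a cheaper cover exists.
Theo alone covers framing, plumbing, HVAC — every task.
Total fee: 14.
No cover costs less than 14.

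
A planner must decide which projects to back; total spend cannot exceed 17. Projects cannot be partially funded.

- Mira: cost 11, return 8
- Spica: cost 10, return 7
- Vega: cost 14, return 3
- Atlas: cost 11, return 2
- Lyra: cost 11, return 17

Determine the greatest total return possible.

Treat it as a binary knapsack problem.
Take Lyra: cost 11 ≤ 17, return 17.
No other feasible combination does better.

17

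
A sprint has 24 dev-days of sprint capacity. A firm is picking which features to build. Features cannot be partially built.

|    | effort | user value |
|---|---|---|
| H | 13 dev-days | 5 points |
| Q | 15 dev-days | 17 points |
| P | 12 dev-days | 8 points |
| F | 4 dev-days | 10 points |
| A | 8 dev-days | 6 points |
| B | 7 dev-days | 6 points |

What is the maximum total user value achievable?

This is an integer program with binary decision variables.
Allowing fractional choices, the relaxed optimum would be about 31.3, but features are indivisible.
P + F + B: effort 12 + 4 + 7 = 23 ≤ 24, user value 8 + 10 + 6 = 24.
Q + F: effort 15 + 4 = 19 ≤ 24, user value 17 + 10 = 27.
P + F + A: effort 12 + 4 + 8 = 24 ≤ 24, user value 8 + 10 + 6 = 24.
Best is Q and F with total user value 27.

27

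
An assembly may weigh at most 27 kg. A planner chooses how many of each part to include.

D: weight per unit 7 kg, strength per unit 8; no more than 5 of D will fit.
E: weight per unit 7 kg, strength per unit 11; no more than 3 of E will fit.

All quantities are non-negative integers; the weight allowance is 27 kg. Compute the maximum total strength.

1×D and 2×E: weight 21 ≤ 27, strength 1·8 + 2·11 = 30.
3×E: weight 21 ≤ 27, strength 3·11 = 33.
Best is 33.

33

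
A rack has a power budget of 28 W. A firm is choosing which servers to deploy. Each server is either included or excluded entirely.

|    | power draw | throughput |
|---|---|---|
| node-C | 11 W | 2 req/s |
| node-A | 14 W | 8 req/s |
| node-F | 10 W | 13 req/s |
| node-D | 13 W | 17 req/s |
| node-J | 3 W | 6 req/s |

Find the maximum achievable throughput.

36

This is an integer program with binary decision variables.
node-A + node-F + node-J: power draw 14 + 10 + 3 = 27 ≤ 28, throughput 8 + 13 + 6 = 27.
node-F + node-D: power draw 10 + 13 = 23 ≤ 28, throughput 13 + 17 = 30.
node-F + node-D + node-J: power draw 10 + 13 + 3 = 26 ≤ 28, throughput 13 + 17 + 6 = 36.
Best is node-F, node-D, and node-J with total throughput 36.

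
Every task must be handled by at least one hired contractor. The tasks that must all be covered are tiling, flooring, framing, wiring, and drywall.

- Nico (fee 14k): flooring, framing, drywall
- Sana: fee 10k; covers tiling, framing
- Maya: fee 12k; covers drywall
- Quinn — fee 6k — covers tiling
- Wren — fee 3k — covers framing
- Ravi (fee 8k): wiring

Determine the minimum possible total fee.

This is an integer covering problem.
The greedy cost-per-new-task heuristic would pick Wren, Quinn, Nico, and Ravi for 31, but a cheaper cover exists.
Choose Nico, Quinn, and Ravi: together they cover tiling, flooring, framing, wiring, drywall — every task.
Total fee: 14 + 6 + 8 = 28.
No cover costs less than 28.

28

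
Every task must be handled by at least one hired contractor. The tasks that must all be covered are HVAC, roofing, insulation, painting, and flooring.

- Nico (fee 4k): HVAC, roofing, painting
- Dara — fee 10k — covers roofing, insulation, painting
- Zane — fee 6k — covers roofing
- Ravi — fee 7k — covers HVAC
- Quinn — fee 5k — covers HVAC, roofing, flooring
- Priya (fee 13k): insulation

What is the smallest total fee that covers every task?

This is an integer covering problem.
The greedy cost-per-new-task heuristic would pick Nico, Quinn, and Dara for 19, but a cheaper cover exists.
Choose Dara and Quinn: together they cover HVAC, roofing, insulation, painting, flooring — every task.
Total fee: 10 + 5 = 15.
No cover costs less than 15.

15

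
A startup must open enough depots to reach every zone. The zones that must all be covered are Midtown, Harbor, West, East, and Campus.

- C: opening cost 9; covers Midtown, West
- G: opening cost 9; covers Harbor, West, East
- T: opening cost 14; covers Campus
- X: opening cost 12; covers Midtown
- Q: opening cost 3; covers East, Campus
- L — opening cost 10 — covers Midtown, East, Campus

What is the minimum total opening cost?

This is an integer covering problem.
The greedy cost-per-new-zone heuristic would pick Q, C, and G for 21, but a cheaper cover exists.
Choose G and L: together they cover Midtown, Harbor, West, East, Campus — every zone.
Total opening cost: 9 + 10 = 19.
No cover costs less than 19.

19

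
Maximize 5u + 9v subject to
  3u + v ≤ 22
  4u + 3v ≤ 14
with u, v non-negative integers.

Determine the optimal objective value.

(u,v)=(0,4): 3·0+1·4=4≤22, 4·0+3·4=12≤14, objective 36.
(u,v)=(1,3): 3·1+1·3=6≤22, 4·1+3·3=13≤14, objective 32.
(u,v)=(0,3): 3·0+1·3=3≤22, 4·0+3·3=9≤14, objective 27.
No feasible integer point exceeds 36.

36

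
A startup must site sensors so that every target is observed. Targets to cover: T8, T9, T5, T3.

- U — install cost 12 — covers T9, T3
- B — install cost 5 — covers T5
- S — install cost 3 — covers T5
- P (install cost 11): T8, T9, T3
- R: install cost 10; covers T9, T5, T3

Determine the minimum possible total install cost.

14

Choose S and P: together they cover T8, T9, T5, T3 — every target.
Total install cost: 3 + 11 = 14.
No cover costs less than 14.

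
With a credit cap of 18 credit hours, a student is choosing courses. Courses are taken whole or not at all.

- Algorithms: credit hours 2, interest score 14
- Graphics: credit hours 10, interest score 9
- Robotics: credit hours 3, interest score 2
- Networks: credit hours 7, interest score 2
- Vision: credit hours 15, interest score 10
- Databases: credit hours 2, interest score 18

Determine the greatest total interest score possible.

43

This is a 0-1 knapsack instance.
Take Algorithms, Graphics, Robotics, and Databases: credit hours 2 + 10 + 3 + 2 = 17 ≤ 18, interest score 14 + 9 + 2 + 18 = 43.
No other feasible combination does better.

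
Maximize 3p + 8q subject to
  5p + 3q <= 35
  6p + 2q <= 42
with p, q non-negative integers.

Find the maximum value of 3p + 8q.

The continuous relaxation peaks at (0, 11.7) with value 93.33; rounding to a feasible lattice point costs some objective.
(p,q)=(0,11): 5·0+3·11=33≤35, 6·0+2·11=22≤42, objective 88.
(p,q)=(1,10): 5·1+3·10=35≤35, 6·1+2·10=26≤42, objective 83.
(p,q)=(0,10): 5·0+3·10=30≤35, 6·0+2·10=20≤42, objective 80.
No feasible integer point exceeds 88.

88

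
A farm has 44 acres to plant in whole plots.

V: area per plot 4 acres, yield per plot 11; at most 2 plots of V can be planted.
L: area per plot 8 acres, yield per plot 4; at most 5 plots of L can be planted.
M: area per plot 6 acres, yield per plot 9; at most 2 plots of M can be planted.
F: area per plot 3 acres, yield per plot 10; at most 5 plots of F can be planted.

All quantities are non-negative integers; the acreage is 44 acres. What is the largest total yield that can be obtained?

94

F has the best ratio (10/3); taking only F gives at most 5×10 = 50 (stopped by the supply cap of 5).
Mixing does better — 2×V, 1×L, 2×M, and 5×F: area 43 ≤ 44, yield 2·11 + 1·4 + 2·9 + 5·10 = 94.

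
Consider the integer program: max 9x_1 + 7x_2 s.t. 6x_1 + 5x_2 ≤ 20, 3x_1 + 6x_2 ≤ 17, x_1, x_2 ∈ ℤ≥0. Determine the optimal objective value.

(x_1,x_2)=(3,0): 6·3+5·0=18≤20, 3·3+6·0=9≤17, objective 27.
(x_1,x_2)=(2,1): 6·2+5·1=17≤20, 3·2+6·1=12≤17, objective 25.
(x_1,x_2)=(2,0): 6·2+5·0=12≤20, 3·2+6·0=6≤17, objective 18.
Maximum is 27 at (x_1,x_2)=(3,0).

27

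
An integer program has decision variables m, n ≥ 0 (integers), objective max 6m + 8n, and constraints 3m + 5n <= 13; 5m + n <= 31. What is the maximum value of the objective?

24

The continuous relaxation peaks at (4.33, 0) with value 26.00; rounding to a feasible lattice point costs some objective.
(m,n)=(4,0): 3·4+5·0=12≤13, 5·4+1·0=20≤31, objective 24.
(m,n)=(3,0): 3·3+5·0=9≤13, 5·3+1·0=15≤31, objective 18.
No feasible integer point exceeds 24.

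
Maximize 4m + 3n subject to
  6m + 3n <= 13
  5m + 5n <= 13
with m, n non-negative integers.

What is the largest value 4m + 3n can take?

The continuous relaxation peaks at (1.73, 0.867) with value 9.53; rounding to a feasible lattice point costs some objective.
(m,n)=(2,0): 6·2+3·0=12≤13, 5·2+5·0=10≤13, objective 8.
(m,n)=(1,1): 6·1+3·1=9≤13, 5·1+5·1=10≤13, objective 7.
(m,n)=(1,0): 6·1+3·0=6≤13, 5·1+5·0=5≤13, objective 4.
Maximum is 8 at (m,n)=(2,0).

8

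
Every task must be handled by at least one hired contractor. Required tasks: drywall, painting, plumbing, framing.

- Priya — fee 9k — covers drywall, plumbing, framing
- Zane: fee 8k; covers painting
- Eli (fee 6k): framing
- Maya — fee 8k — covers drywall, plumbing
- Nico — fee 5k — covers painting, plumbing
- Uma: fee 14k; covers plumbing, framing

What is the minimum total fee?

14

Choose Priya and Nico: together they cover drywall, painting, plumbing, framing — every task.
Total fee: 9 + 5 = 14.
No cover costs less than 14.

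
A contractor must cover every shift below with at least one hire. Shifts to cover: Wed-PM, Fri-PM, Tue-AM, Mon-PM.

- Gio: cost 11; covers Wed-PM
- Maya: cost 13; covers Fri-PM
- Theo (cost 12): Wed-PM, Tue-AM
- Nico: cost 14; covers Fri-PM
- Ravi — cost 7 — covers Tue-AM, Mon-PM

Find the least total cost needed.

31

Choose Gio, Maya, and Ravi: together they cover Wed-PM, Fri-PM, Tue-AM, Mon-PM — every shift.
Total cost: 11 + 13 + 7 = 31.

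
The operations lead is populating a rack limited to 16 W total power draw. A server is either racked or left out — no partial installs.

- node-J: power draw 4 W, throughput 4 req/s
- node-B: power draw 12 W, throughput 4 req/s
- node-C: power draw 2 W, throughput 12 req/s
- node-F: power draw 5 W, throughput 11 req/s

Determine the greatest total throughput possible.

Take node-J, node-C, and node-F: power draw 4 + 2 + 5 = 11 ≤ 16, throughput 4 + 12 + 11 = 27.
No other feasible combination does better.

27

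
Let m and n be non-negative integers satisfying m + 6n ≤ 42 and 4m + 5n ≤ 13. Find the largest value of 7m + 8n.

22

The continuous relaxation peaks at (3.25, 0) with value 22.75; rounding to a feasible lattice point costs some objective.
(m,n)=(2,1): 1·2+6·1=8≤42, 4·2+5·1=13≤13, objective 22.
(m,n)=(3,0): 1·3+6·0=3≤42, 4·3+5·0=12≤13, objective 21.
Maximum is 22 at (m,n)=(2,1).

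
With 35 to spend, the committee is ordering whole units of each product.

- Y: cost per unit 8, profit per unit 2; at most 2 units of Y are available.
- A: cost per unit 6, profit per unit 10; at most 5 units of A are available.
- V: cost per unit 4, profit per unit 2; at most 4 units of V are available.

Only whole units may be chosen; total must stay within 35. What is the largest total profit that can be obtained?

A has the best ratio (10/6); taking only A gives at most 5×10 = 50 (stopped by the cost limit).
Mixing does better — 5×A and 1×V: cost 34 ≤ 35, profit 5·10 + 1·2 = 52.

52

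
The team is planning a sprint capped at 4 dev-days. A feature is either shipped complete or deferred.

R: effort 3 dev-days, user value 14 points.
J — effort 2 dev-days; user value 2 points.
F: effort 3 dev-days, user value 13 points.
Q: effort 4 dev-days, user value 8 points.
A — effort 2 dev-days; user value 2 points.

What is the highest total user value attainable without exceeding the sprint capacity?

R: effort 3 ≤ 4, user value 14.
F: effort 3 ≤ 4, user value 13.
Best is R with total user value 14.

14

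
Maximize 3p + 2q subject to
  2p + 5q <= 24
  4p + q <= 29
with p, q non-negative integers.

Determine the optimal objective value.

(p,q)=(7,1) is feasible, giving 23.
(p,q)=(6,2) is feasible, giving 22.
Maximum is 23 at (p,q)=(7,1).

23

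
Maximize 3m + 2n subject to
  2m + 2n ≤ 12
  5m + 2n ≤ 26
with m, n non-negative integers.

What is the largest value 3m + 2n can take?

Relaxing integrality, the LP optimum is 16.67 at (m,n) = (4.67, 1.33), which is not an integer point.
(m,n)=(4,2) is feasible, giving 16.
(m,n)=(3,3) is feasible, giving 15.
(m,n)=(5,0) is feasible, giving 15.
(m,n)=(4,1) is feasible, giving 14.
No feasible integer point exceeds 16.

16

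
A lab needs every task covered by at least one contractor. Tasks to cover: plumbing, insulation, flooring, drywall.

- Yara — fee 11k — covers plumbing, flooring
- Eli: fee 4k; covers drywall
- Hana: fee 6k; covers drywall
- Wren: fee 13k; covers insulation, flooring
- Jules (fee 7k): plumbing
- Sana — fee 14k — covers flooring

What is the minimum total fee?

The greedy cost-per-new-task heuristic would pick Eli, Yara, and Wren for 28, but a cheaper cover exists.
Choose Eli, Wren, and Jules: together they cover plumbing, insulation, flooring, drywall — every task.
Total fee: 4 + 13 + 7 = 24.
No cover costs less than 24.

24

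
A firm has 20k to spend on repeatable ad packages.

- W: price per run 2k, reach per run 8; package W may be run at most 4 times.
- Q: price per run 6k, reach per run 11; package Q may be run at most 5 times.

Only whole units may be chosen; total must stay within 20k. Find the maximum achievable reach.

54

This is a bounded integer knapsack.
W has the best ratio (8/2); taking only W gives at most 4×8 = 32 (stopped by the supply cap of 4).
Mixing does better — 4×W and 2×Q: price 20 ≤ 20, reach 4·8 + 2·11 = 54.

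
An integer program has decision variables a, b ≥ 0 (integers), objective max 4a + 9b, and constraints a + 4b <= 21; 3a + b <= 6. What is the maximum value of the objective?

45

Relaxing integrality, the LP optimum is 47.73 at (a,b) = (0.273, 5.18), which is not an integer point.
(a,b)=(0,5): 1·0+4·5=20≤21, 3·0+1·5=5≤6, objective 45.
(a,b)=(0,4): 1·0+4·4=16≤21, 3·0+1·4=4≤6, objective 36.
No feasible integer point exceeds 45.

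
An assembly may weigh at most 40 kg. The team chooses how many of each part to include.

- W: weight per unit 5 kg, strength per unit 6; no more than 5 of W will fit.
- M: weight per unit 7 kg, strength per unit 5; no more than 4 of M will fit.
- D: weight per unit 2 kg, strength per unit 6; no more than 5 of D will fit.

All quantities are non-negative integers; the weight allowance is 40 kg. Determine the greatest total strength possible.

60

This is a bounded integer knapsack.
D has the best ratio (6/2); taking only D gives at most 5×6 = 30 (stopped by the supply cap of 5).
Mixing does better — 5×W and 5×D: weight 35 ≤ 40, strength 5·6 + 5·6 = 60.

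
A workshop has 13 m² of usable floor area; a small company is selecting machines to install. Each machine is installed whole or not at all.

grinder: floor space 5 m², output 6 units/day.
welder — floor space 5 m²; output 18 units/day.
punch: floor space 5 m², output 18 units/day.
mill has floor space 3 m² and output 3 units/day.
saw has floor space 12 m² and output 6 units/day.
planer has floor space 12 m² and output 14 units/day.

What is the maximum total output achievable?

39

grinder + welder + mill: floor space 5 + 5 + 3 = 13 ≤ 13, output 6 + 18 + 3 = 27.
welder + punch: floor space 5 + 5 = 10 ≤ 13, output 18 + 18 = 36.
welder + punch + mill: floor space 5 + 5 + 3 = 13 ≤ 13, output 18 + 18 + 3 = 39.
Best is welder, punch, and mill with total output 39.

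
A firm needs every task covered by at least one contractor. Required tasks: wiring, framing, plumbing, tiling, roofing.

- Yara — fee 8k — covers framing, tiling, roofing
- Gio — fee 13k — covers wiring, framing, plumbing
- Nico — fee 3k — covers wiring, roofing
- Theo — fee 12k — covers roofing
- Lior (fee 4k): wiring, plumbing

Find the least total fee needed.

12

The greedy cost-per-new-task heuristic would pick Nico, Yara, and Lior for 15, but a cheaper cover exists.
Choose Yara and Lior: together they cover wiring, framing, plumbing, tiling, roofing — every task.
Total fee: 8 + 4 = 12.
No cover costs less than 12.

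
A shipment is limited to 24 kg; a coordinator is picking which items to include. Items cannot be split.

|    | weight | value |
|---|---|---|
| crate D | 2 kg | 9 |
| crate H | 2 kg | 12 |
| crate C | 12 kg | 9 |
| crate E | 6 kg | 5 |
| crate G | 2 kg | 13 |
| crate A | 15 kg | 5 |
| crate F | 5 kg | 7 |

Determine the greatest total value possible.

50

Treat it as a binary knapsack problem.
crate D + crate H + crate C + crate E + crate G: weight 2 + 2 + 12 + 6 + 2 = 24 ≤ 24, value 9 + 12 + 9 + 5 + 13 = 48.
crate D + crate H + crate C + crate G + crate F: weight 2 + 2 + 12 + 2 + 5 = 23 ≤ 24, value 9 + 12 + 9 + 13 + 7 = 50.
Best is crate D, crate H, crate C, crate G, and crate F with total value 50.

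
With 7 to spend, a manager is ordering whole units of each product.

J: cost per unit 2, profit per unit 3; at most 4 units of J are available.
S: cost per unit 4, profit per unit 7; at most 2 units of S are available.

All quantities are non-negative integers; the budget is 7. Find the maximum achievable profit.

1×J and 1×S: cost 6 ≤ 7, profit 1·3 + 1·7 = 10.
3×J: cost 6 ≤ 7, profit 3·3 = 9.
Best is 10.

10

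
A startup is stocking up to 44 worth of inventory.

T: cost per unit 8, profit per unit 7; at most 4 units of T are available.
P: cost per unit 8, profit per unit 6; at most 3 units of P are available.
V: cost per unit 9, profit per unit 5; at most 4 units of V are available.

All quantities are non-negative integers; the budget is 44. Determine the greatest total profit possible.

T has the best ratio (7/8); taking only T gives at most 4×7 = 28 (stopped by the supply cap of 4).
Mixing does better — 4×T and 1×P: cost 40 ≤ 44, profit 4·7 + 1·6 = 34.

34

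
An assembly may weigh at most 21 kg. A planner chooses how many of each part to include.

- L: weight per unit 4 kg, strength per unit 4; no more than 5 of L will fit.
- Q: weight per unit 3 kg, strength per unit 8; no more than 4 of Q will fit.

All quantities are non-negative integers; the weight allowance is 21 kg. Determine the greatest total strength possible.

40

This is a bounded integer knapsack.
2×L and 4×Q: weight 20 ≤ 21, strength 2·4 + 4·8 = 40.
1×L and 4×Q: weight 16 ≤ 21, strength 1·4 + 4·8 = 36.
Best is 40.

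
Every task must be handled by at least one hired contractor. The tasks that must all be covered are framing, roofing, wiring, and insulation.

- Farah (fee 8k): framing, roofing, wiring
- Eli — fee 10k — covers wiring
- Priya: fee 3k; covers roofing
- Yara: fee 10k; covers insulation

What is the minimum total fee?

18

Choose Farah and Yara: together they cover framing, roofing, wiring, insulation — every task.
Total fee: 8 + 10 = 18.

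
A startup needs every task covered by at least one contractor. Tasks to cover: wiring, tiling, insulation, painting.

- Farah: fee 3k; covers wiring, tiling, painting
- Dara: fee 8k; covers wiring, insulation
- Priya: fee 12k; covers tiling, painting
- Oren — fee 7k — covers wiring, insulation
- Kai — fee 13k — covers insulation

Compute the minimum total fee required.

10

This is a weighted set-cover instance.
Choose Farah and Oren: together they cover wiring, tiling, insulation, painting — every task.
Total fee: 3 + 7 = 10.
No cover costs less than 10.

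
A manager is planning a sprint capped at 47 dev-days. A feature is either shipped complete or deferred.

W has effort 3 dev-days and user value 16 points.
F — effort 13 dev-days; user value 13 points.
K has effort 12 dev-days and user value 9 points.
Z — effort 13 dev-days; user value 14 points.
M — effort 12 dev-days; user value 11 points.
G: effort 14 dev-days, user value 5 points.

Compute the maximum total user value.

54

Take W, F, Z, and M: effort 3 + 13 + 13 + 12 = 41 ≤ 47, user value 16 + 13 + 14 + 11 = 54.
No other feasible combination does better.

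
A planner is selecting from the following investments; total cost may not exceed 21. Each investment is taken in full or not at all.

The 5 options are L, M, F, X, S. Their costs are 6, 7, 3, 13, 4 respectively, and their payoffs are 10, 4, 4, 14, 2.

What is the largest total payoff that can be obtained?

24

Allowing fractional choices, the relaxed optimum would be about 26.9, but investments are indivisible.
L + M + F + S: cost 6 + 7 + 3 + 4 = 20 ≤ 21, payoff 10 + 4 + 4 + 2 = 20.
L + X: cost 6 + 13 = 19 ≤ 21, payoff 10 + 14 = 24.
F + X + S: cost 3 + 13 + 4 = 20 ≤ 21, payoff 4 + 14 + 2 = 20.
Best is L and X with total payoff 24.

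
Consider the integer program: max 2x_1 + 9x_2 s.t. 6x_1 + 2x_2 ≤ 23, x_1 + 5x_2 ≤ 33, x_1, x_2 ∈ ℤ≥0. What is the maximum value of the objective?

56

(x_1,x_2)=(1,6) is feasible, giving 56.
(x_1,x_2)=(0,6) is feasible, giving 54.
(x_1,x_2)=(2,5) is feasible, giving 49.
No feasible integer point exceeds 56.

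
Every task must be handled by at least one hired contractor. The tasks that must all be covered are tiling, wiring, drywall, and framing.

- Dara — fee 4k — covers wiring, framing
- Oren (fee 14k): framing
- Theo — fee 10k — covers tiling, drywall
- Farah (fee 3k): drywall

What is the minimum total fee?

This is a weighted set-cover instance.
The greedy cost-per-new-task heuristic would pick Dara, Farah, and Theo for 17, but a cheaper cover exists.
Choose Dara and Theo: together they cover tiling, wiring, drywall, framing — every task.
Total fee: 4 + 10 = 14.
No cover costs less than 14.

14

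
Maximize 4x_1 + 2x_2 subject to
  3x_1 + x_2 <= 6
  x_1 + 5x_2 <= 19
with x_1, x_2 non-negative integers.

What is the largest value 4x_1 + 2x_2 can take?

10

(x_1,x_2)=(1,3): 3·1+1·3=6≤6, 1·1+5·3=16≤19, objective 10.
(x_1,x_2)=(1,2): 3·1+1·2=5≤6, 1·1+5·2=11≤19, objective 8.
(x_1,x_2)=(0,3): 3·0+1·3=3≤6, 1·0+5·3=15≤19, objective 6.
The best lattice point is (1,3), giving 10.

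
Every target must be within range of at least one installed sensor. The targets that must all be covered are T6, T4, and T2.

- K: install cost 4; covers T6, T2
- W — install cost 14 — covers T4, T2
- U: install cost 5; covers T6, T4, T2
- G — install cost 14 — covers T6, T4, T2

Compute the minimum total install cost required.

5

U alone covers T6, T4, T2 — every target.
Total install cost: 5.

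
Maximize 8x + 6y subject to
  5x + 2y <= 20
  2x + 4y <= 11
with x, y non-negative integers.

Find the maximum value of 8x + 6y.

Relaxing integrality, the LP optimum is 34.62 at (x,y) = (3.62, 0.938), which is not an integer point.
(x,y)=(4,0): 5·4+2·0=20≤20, 2·4+4·0=8≤11, objective 32.
(x,y)=(3,1): 5·3+2·1=17≤20, 2·3+4·1=10≤11, objective 30.
Maximum is 32 at (x,y)=(4,0).

32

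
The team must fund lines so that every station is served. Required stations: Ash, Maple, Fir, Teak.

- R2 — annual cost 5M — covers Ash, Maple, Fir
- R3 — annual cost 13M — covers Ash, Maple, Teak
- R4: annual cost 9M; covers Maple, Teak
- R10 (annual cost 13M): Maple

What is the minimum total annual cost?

Choose R2 and R4: together they cover Ash, Maple, Fir, Teak — every station.
Total annual cost: 5 + 9 = 14.
No cover costs less than 14.

14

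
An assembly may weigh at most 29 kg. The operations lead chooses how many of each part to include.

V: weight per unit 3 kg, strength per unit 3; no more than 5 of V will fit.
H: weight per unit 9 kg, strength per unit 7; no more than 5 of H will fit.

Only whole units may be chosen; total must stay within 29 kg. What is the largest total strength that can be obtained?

V has the best ratio (3/3); taking only V gives at most 5×3 = 15 (stopped by the supply cap of 5).
Mixing does better — 3×V and 2×H: weight 27 ≤ 29, strength 3·3 + 2·7 = 23.

23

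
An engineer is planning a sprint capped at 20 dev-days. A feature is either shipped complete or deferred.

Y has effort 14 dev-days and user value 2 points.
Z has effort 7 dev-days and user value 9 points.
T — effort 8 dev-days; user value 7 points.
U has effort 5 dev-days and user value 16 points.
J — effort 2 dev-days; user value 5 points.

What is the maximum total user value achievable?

Allowing fractional choices, the relaxed optimum would be about 35.2, but features are indivisible.
T + U + J: effort 8 + 5 + 2 = 15 ≤ 20, user value 7 + 16 + 5 = 28.
Z + T + U: effort 7 + 8 + 5 = 20 ≤ 20, user value 9 + 7 + 16 = 32.
Z + U + J: effort 7 + 5 + 2 = 14 ≤ 20, user value 9 + 16 + 5 = 30.
Best is Z, T, and U with total user value 32.

32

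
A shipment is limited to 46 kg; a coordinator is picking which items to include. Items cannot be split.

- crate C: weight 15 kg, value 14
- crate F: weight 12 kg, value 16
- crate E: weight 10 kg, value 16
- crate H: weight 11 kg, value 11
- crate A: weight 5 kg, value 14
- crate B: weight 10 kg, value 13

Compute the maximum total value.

60

Take crate C, crate F, crate E, and crate A: weight 15 + 12 + 10 + 5 = 42 ≤ 46, value 14 + 16 + 16 + 14 = 60.
No other feasible combination does better.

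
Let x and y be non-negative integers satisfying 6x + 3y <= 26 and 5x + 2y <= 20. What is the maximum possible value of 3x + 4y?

32

Relaxing integrality, the LP optimum is 34.67 at (x,y) = (0, 8.67), which is not an integer point.
(x,y)=(0,8): 6·0+3·8=24≤26, 5·0+2·8=16≤20, objective 32.
(x,y)=(0,7): 6·0+3·7=21≤26, 5·0+2·7=14≤20, objective 28.
No feasible integer point exceeds 32.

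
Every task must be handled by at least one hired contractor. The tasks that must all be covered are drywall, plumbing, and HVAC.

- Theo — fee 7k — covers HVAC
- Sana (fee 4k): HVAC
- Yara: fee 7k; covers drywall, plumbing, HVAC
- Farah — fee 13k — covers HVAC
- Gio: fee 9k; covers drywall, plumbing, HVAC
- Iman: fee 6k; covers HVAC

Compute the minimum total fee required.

7

Yara alone covers drywall, plumbing, HVAC — every task.
Total fee: 7.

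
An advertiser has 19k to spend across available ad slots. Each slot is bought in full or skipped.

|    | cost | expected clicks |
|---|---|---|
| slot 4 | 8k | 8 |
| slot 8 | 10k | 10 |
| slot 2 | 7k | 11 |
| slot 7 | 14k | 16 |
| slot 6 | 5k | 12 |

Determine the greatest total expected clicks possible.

Allowing fractional choices, the relaxed optimum would be about 31.0, but ad slots are indivisible.
slot 8 + slot 6: cost 10 + 5 = 15 ≤ 19, expected clicks 10 + 12 = 22.
slot 7 + slot 6: cost 14 + 5 = 19 ≤ 19, expected clicks 16 + 12 = 28.
slot 2 + slot 6: cost 7 + 5 = 12 ≤ 19, expected clicks 11 + 12 = 23.
Best is slot 7 and slot 6 with total expected clicks 28.

28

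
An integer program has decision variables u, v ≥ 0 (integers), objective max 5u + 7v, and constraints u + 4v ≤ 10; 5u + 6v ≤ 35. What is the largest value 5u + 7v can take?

(u,v)=(7,0) is feasible, giving 35.
(u,v)=(5,1) is feasible, giving 32.
(u,v)=(6,0) is feasible, giving 30.
No feasible integer point exceeds 35.

35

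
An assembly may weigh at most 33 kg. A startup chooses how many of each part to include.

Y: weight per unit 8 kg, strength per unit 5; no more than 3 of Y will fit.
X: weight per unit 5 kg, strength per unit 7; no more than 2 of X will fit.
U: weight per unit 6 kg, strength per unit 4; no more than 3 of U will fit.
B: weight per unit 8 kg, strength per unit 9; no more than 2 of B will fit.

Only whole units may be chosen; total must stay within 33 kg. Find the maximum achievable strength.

This is a bounded integer knapsack.
2×X, 1×U, and 2×B: weight 32 ≤ 33, strength 2·7 + 1·4 + 2·9 = 36.
1×X, 2×U, and 2×B: weight 33 ≤ 33, strength 1·7 + 2·4 + 2·9 = 33.
Best is 36.

36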